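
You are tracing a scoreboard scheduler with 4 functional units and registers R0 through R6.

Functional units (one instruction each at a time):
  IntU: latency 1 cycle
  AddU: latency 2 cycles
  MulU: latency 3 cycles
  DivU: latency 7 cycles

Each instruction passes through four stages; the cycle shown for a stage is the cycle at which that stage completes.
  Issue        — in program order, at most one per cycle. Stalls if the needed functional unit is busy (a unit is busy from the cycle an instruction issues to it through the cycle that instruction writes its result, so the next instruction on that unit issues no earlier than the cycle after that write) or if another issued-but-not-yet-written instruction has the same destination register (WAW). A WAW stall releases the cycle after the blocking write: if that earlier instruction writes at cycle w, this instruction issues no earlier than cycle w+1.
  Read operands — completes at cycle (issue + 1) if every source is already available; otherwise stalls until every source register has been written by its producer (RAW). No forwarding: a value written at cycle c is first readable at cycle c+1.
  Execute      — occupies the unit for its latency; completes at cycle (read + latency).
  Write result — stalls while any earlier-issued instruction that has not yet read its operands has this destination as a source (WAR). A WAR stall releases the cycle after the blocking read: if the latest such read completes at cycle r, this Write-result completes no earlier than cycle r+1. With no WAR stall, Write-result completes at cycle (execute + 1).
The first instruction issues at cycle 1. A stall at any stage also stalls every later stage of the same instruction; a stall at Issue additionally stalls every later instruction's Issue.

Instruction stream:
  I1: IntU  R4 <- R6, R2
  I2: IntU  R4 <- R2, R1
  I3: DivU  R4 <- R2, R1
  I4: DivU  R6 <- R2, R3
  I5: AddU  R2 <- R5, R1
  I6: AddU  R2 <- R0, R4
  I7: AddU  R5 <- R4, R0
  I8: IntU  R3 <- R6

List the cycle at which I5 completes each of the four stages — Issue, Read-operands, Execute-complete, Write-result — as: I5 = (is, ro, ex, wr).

I5 = (20, 21, 23, 24)

t=1  I1 issues→IntU
t=2  I1 reads
t=3  I1 exec-done
t=4  I1 writes R4
t=5  I2 issues→IntU
t=6  I2 reads
t=7  I2 exec-done
t=8  I2 writes R4
t=9  I3 issues→DivU
t=10  I3 reads
t=17  I3 exec-done
t=18  I3 writes R4
t=19  I4 issues→DivU
t=20  I4 reads, I5 issues→AddU
t=21  I5 reads
t=23  I5 exec-done
t=24  I5 writes R2
t=25  I6 issues→AddU
t=26  I6 reads
t=27  I4 exec-done
t=28  I4 writes R6, I6 exec-done
t=29  I6 writes R2
t=30  I7 issues→AddU
t=31  I7 reads, I8 issues→IntU
t=32  I8 reads
t=33  I7 exec-done, I8 exec-done
t=34  I7 writes R5, I8 writes R3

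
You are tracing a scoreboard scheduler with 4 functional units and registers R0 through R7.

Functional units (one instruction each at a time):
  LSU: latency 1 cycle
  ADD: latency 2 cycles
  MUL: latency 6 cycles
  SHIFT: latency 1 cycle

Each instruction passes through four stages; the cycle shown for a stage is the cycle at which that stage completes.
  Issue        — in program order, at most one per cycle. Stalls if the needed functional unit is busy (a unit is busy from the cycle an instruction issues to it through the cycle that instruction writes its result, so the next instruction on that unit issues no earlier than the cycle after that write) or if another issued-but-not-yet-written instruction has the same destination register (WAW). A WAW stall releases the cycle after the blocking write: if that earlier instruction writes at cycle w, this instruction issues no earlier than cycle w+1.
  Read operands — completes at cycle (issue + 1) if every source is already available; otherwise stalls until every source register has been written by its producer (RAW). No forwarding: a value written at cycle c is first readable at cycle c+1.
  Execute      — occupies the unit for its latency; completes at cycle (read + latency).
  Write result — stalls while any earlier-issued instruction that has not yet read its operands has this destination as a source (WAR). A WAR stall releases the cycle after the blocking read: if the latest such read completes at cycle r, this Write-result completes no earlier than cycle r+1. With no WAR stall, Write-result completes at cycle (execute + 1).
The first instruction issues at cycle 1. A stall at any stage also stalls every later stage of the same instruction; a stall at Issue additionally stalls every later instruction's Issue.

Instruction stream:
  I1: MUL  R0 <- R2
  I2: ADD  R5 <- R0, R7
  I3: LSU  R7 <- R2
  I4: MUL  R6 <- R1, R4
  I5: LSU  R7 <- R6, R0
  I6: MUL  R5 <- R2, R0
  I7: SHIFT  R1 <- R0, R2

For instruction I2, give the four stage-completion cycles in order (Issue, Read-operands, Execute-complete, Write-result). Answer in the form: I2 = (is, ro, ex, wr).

[1] I1 issues→MUL
[2] I1 reads · I2 issues→ADD
[3] I3 issues→LSU
[4] I3 reads
[5] I3 exec-done
[8] I1 exec-done
[9] I1 writes R0
[10] I2 reads · I4 issues→MUL
[11] I3 writes R7 · I4 reads
[12] I2 exec-done · I5 issues→LSU
[13] I2 writes R5
[17] I4 exec-done
[18] I4 writes R6
[19] I5 reads · I6 issues→MUL
[20] I5 exec-done · I6 reads · I7 issues→SHIFT
[21] I5 writes R7 · I7 reads
[22] I7 exec-done
[23] I7 writes R1
[26] I6 exec-done
[27] I6 writes R5

I2 = (2, 10, 12, 13)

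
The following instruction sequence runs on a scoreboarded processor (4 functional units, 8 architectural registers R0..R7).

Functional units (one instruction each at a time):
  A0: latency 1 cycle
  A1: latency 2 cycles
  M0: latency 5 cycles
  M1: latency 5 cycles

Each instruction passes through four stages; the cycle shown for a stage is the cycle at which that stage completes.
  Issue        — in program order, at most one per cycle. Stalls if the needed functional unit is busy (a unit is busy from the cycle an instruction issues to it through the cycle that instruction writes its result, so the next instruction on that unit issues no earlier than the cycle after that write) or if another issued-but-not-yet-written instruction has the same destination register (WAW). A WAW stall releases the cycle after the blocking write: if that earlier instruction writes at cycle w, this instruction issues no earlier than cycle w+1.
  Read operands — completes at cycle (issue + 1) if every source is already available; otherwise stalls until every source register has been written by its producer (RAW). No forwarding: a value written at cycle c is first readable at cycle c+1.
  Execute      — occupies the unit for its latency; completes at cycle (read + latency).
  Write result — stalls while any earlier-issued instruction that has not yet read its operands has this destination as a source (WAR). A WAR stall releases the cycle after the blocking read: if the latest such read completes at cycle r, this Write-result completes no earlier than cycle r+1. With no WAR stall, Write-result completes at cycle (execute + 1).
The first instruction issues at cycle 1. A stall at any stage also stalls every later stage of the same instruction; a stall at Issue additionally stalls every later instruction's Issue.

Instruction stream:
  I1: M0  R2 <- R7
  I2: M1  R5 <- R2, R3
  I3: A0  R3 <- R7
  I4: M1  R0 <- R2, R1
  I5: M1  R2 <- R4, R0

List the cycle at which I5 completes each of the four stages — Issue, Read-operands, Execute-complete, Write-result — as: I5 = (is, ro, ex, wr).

c1: issue I1 (M0)
c2: I1 read-ops, issue I2 (M1)
c3: issue I3 (A0)
c4: I3 read-ops
c5: I3 finished on A0
c7: I1 finished on M0
c8: I1→R2
c9: I2 read-ops
c10: I3→R3
c14: I2 finished on M1
c15: I2→R5
c16: issue I4 (M1)
c17: I4 read-ops
c22: I4 finished on M1
c23: I4→R0
c24: issue I5 (M1)
c25: I5 read-ops
c30: I5 finished on M1
c31: I5→R2

I5 = (24, 25, 30, 31)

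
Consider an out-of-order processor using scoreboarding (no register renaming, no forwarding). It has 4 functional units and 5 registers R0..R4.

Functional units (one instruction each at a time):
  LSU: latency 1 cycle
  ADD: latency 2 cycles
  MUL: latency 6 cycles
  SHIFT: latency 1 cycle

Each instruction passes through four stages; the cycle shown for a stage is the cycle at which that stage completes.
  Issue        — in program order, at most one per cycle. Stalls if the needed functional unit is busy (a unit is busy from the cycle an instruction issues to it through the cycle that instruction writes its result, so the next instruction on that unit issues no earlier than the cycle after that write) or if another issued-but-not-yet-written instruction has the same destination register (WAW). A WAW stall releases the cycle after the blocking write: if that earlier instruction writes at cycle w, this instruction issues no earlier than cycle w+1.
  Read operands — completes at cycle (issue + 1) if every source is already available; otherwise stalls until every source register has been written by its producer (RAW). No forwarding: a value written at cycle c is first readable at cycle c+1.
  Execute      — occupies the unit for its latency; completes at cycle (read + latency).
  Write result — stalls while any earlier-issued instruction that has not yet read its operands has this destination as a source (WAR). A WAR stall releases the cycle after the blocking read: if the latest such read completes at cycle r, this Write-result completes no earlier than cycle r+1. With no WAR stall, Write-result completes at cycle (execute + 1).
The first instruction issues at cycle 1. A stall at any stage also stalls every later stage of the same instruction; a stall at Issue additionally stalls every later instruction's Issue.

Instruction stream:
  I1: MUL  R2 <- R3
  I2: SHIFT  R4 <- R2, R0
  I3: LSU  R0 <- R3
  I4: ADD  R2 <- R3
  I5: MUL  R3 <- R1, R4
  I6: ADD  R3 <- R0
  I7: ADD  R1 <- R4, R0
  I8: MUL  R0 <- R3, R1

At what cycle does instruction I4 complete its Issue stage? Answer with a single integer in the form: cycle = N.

c1: issue I1 (MUL)
c2: I1 read-ops; issue I2 (SHIFT)
c3: issue I3 (LSU)
c4: I3 read-ops
c5: I3 finished on LSU
c8: I1 finished on MUL
c9: I1→R2
c10: I2 read-ops; issue I4 (ADD)
c11: I2 finished on SHIFT; I3→R0; I4 read-ops; issue I5 (MUL)
c12: I2→R4
c13: I4 finished on ADD; I5 read-ops
c14: I4→R2
c19: I5 finished on MUL
c20: I5→R3
c21: issue I6 (ADD)
c22: I6 read-ops
c24: I6 finished on ADD
c25: I6→R3
c26: issue I7 (ADD)
c27: I7 read-ops; issue I8 (MUL)
c29: I7 finished on ADD
c30: I7→R1
c31: I8 read-ops
c37: I8 finished on MUL
c38: I8→R0

cycle = 10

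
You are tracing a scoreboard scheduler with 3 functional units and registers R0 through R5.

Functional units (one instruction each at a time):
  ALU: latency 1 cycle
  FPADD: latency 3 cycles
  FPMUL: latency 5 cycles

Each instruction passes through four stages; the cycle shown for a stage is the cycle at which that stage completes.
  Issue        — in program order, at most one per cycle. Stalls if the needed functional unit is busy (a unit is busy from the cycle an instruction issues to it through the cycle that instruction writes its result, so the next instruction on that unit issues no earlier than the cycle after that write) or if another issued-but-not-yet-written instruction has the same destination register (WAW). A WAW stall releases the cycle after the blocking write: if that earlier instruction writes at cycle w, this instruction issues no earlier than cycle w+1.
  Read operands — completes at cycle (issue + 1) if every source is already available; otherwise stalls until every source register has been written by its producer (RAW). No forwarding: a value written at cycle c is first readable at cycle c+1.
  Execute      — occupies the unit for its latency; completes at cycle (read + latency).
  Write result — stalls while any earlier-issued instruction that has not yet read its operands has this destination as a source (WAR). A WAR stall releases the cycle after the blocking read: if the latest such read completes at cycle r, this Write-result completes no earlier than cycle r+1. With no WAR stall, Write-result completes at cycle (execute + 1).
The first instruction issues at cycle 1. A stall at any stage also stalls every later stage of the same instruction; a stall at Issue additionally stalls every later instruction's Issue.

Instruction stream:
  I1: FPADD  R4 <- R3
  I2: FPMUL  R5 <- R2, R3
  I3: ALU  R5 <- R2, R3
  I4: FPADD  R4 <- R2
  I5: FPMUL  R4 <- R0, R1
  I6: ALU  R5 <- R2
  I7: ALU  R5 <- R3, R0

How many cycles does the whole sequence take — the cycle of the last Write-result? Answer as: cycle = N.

cycle = 25

[1] I1 issues→FPADD
[2] I1 reads, I2 issues→FPMUL
[3] I2 reads
[5] I1 exec-done
[6] I1 writes R4
[8] I2 exec-done
[9] I2 writes R5
[10] I3 issues→ALU
[11] I3 reads, I4 issues→FPADD
[12] I3 exec-done, I4 reads
[13] I3 writes R5
[15] I4 exec-done
[16] I4 writes R4
[17] I5 issues→FPMUL
[18] I5 reads, I6 issues→ALU
[19] I6 reads
[20] I6 exec-done
[21] I6 writes R5
[22] I7 issues→ALU
[23] I5 exec-done, I7 reads
[24] I5 writes R4, I7 exec-done
[25] I7 writes R5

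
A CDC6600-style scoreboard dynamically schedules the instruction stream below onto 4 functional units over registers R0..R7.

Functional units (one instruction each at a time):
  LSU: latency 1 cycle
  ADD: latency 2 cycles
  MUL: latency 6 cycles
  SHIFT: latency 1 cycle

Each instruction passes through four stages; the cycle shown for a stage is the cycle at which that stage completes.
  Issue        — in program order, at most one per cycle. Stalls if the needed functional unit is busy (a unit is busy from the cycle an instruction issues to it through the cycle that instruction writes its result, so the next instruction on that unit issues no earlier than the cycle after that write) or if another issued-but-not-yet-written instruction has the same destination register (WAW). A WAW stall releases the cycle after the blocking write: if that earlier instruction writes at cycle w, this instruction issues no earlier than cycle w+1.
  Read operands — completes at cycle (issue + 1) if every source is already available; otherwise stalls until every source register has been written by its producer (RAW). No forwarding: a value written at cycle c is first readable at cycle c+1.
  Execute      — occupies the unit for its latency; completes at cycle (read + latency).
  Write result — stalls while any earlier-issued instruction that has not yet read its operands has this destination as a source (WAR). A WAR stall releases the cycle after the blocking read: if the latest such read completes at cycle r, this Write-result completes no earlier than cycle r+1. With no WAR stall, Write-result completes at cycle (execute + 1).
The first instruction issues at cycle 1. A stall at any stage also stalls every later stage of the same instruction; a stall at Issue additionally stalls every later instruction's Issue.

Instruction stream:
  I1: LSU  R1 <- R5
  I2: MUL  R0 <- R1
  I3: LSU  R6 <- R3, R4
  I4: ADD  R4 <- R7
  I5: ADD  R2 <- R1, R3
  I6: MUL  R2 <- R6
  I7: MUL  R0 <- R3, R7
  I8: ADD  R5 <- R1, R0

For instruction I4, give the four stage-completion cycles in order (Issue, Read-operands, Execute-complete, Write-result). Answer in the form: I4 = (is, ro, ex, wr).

cycle 1: I1 dispatched to LSU
cycle 2: I1 operands ready, I2 dispatched to MUL
cycle 3: I1 complete
cycle 4: R1←I1
cycle 5: I2 operands ready, I3 dispatched to LSU
cycle 6: I3 operands ready, I4 dispatched to ADD
cycle 7: I3 complete, I4 operands ready
cycle 8: R6←I3
cycle 9: I4 complete
cycle 10: R4←I4
cycle 11: I2 complete, I5 dispatched to ADD
cycle 12: R0←I2, I5 operands ready
cycle 14: I5 complete
cycle 15: R2←I5
cycle 16: I6 dispatched to MUL
cycle 17: I6 operands ready
cycle 23: I6 complete
cycle 24: R2←I6
cycle 25: I7 dispatched to MUL
cycle 26: I7 operands ready, I8 dispatched to ADD
cycle 32: I7 complete
cycle 33: R0←I7
cycle 34: I8 operands ready
cycle 36: I8 complete
cycle 37: R5←I8

I4 = (6, 7, 9, 10)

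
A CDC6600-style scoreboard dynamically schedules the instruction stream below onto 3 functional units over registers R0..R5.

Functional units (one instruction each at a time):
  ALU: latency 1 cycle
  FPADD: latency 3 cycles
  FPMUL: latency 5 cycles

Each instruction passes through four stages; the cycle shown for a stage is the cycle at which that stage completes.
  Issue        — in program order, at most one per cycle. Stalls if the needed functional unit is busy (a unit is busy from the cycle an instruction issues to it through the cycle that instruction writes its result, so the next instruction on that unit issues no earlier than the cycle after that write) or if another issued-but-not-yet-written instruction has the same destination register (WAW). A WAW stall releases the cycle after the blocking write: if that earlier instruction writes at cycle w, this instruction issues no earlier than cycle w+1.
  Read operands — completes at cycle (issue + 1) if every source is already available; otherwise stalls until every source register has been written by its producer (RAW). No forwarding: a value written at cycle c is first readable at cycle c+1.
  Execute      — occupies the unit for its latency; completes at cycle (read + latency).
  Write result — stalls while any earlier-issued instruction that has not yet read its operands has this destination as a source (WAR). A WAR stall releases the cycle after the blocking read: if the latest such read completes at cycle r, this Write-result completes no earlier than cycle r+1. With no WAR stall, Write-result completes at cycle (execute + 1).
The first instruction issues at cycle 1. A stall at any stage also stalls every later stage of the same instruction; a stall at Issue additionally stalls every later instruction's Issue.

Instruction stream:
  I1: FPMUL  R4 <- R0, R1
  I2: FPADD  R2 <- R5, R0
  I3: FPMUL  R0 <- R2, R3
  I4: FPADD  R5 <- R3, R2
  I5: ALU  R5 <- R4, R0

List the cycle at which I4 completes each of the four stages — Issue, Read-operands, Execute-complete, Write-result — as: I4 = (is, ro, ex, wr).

I1 -> (1, 2, 7, 8)
I2 -> (2, 3, 6, 7)
I3 -> (9, 10, 15, 16)  // struct: FPMUL busy until I1 writes@8
I4 -> (10, 11, 14, 15)
I5 -> (16, 17, 18, 19)  // WAW R5: wait I4 write@15

I4 = (10, 11, 14, 15)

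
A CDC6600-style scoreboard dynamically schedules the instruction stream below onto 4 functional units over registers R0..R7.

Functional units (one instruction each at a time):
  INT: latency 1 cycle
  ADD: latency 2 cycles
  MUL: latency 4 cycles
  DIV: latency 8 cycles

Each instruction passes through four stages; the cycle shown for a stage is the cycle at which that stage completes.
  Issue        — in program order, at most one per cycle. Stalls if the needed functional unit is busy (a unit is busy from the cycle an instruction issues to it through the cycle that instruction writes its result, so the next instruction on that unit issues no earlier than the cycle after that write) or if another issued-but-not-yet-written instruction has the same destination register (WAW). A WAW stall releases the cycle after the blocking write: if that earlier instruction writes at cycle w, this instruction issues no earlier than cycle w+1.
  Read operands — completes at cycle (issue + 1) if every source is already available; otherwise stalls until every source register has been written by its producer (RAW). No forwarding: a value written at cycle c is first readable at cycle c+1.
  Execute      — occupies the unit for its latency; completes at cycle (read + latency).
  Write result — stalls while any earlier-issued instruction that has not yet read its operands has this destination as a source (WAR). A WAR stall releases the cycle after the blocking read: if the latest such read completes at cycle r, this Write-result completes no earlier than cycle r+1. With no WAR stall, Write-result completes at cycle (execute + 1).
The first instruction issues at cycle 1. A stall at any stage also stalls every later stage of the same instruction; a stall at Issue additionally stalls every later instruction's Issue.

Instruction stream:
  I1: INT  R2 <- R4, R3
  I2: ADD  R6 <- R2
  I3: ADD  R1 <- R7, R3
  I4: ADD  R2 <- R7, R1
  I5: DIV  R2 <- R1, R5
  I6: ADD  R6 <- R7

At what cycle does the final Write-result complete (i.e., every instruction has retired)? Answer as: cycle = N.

cycle = 29

c1: I1 issues→INT
c2: I1 reads, I2 issues→ADD
c3: I1 exec-done
c4: I1 writes R2
c5: I2 reads
c7: I2 exec-done
c8: I2 writes R6
c9: I3 issues→ADD
c10: I3 reads
c12: I3 exec-done
c13: I3 writes R1
c14: I4 issues→ADD
c15: I4 reads
c17: I4 exec-done
c18: I4 writes R2
c19: I5 issues→DIV
c20: I5 reads, I6 issues→ADD
c21: I6 reads
c23: I6 exec-done
c24: I6 writes R6
c28: I5 exec-done
c29: I5 writes R2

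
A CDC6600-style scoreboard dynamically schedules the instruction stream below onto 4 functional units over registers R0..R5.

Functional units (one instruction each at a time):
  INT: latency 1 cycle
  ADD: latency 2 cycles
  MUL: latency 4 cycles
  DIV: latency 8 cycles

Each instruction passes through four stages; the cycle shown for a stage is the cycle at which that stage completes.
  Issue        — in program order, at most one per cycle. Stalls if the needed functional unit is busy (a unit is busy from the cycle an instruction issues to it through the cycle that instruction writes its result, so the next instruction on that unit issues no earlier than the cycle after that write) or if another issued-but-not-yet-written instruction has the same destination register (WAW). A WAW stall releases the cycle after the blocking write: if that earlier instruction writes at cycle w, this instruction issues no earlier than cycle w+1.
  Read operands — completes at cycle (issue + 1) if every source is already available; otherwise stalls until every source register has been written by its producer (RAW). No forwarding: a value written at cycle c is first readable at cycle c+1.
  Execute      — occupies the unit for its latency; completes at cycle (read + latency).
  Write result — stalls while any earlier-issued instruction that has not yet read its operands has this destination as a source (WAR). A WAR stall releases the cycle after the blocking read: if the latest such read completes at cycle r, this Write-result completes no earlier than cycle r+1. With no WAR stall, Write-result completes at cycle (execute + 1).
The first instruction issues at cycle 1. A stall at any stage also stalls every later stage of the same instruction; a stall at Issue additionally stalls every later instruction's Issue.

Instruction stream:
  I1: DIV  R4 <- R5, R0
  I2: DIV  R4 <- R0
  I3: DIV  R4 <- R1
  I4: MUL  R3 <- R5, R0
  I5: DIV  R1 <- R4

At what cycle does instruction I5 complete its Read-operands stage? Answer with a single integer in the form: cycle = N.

cycle = 35

I1: IS=1 RO=2 EX=10 WR=11
I2: IS=12 RO=13 EX=21 WR=22  [struct: DIV busy until I1 writes@11]
I3: IS=23 RO=24 EX=32 WR=33  [struct: DIV busy until I2 writes@22]
I4: IS=24 RO=25 EX=29 WR=30
I5: IS=34 RO=35 EX=43 WR=44  [struct: DIV busy until I3 writes@33]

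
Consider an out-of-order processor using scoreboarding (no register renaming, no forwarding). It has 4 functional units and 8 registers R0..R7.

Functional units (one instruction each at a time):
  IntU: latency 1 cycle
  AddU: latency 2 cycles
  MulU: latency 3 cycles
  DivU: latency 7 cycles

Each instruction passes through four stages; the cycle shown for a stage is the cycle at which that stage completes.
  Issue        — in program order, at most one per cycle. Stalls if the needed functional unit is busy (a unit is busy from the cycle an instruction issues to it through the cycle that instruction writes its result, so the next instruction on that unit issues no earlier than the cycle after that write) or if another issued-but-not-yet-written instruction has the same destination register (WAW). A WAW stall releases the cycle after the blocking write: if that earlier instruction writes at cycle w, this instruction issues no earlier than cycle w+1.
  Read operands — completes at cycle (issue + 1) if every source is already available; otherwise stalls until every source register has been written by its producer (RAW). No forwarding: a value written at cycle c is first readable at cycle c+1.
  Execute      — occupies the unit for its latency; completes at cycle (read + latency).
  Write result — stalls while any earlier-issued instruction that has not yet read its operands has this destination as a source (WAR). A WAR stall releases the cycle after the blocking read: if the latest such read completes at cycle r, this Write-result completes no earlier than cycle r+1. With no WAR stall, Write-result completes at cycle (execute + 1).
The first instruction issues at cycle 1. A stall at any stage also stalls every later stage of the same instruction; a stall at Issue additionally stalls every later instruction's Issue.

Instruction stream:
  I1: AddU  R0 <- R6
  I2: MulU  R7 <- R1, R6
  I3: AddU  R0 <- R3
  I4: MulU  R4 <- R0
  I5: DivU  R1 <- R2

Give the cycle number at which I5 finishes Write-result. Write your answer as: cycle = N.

cycle = 18

t=1  I1 issues→AddU
t=2  I1 reads; I2 issues→MulU
t=3  I2 reads
t=4  I1 exec-done
t=5  I1 writes R0
t=6  I2 exec-done; I3 issues→AddU
t=7  I2 writes R7; I3 reads
t=8  I4 issues→MulU
t=9  I3 exec-done; I5 issues→DivU
t=10  I3 writes R0; I5 reads
t=11  I4 reads
t=14  I4 exec-done
t=15  I4 writes R4
t=17  I5 exec-done
t=18  I5 writes R1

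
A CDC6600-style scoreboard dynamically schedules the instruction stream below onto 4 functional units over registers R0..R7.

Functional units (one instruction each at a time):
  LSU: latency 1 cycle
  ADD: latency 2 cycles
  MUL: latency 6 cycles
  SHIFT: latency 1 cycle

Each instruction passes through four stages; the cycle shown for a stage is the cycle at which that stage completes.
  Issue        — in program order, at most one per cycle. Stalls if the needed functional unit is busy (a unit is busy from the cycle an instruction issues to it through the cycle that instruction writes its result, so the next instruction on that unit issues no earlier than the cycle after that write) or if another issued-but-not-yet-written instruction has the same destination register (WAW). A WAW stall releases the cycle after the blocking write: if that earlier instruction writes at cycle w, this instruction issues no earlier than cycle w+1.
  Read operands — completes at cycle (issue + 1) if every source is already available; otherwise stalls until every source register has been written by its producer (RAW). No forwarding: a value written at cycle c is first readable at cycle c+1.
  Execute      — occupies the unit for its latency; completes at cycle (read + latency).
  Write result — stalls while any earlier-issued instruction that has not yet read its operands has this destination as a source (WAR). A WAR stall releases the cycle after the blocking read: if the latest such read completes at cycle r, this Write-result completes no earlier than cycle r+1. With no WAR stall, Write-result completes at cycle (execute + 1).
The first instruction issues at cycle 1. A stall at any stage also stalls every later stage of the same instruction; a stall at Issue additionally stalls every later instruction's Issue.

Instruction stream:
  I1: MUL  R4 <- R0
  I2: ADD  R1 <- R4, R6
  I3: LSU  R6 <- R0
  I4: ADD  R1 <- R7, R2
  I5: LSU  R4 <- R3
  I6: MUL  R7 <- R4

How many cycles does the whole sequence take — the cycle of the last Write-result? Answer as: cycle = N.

cycle = 26

I1: IS=1 RO=2 EX=8 WR=9
I2: IS=2 RO=10 EX=12 WR=13  [RAW R4: wait I1 write@9]
I3: IS=3 RO=4 EX=5 WR=11  [WAR R6: wait I2 read@10]
I4: IS=14 RO=15 EX=17 WR=18  [struct: ADD busy until I2 writes@13]
I5: IS=15 RO=16 EX=17 WR=18
I6: IS=16 RO=19 EX=25 WR=26  [RAW R4: wait I5 write@18]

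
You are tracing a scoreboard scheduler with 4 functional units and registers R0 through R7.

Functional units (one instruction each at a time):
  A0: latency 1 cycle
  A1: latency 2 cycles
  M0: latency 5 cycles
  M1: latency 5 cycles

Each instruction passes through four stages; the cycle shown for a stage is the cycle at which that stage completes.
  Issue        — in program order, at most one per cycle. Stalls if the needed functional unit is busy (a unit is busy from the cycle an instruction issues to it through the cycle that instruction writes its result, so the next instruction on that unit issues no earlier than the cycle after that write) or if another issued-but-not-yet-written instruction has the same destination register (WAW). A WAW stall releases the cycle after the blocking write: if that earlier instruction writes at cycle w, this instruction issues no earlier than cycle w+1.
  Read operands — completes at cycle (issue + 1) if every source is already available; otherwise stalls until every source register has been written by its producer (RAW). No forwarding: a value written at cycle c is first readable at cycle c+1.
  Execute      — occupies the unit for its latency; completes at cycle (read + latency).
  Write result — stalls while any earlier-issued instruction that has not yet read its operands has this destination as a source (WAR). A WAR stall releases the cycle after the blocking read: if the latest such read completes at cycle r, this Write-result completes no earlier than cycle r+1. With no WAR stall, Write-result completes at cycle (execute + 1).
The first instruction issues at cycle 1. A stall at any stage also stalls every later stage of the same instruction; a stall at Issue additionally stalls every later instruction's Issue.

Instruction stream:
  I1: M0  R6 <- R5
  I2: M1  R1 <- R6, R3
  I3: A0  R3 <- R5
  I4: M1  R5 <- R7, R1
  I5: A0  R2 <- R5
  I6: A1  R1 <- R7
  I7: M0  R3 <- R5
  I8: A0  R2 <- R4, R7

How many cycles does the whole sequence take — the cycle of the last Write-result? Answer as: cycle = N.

cycle = 30

cycle 1: I1 issues→M0
cycle 2: I1 reads, I2 issues→M1
cycle 3: I3 issues→A0
cycle 4: I3 reads
cycle 5: I3 exec-done
cycle 7: I1 exec-done
cycle 8: I1 writes R6
cycle 9: I2 reads
cycle 10: I3 writes R3
cycle 14: I2 exec-done
cycle 15: I2 writes R1
cycle 16: I4 issues→M1
cycle 17: I4 reads, I5 issues→A0
cycle 18: I6 issues→A1
cycle 19: I6 reads, I7 issues→M0
cycle 21: I6 exec-done
cycle 22: I4 exec-done, I6 writes R1
cycle 23: I4 writes R5
cycle 24: I5 reads, I7 reads
cycle 25: I5 exec-done
cycle 26: I5 writes R2
cycle 27: I8 issues→A0
cycle 28: I8 reads
cycle 29: I7 exec-done, I8 exec-done
cycle 30: I7 writes R3, I8 writes R2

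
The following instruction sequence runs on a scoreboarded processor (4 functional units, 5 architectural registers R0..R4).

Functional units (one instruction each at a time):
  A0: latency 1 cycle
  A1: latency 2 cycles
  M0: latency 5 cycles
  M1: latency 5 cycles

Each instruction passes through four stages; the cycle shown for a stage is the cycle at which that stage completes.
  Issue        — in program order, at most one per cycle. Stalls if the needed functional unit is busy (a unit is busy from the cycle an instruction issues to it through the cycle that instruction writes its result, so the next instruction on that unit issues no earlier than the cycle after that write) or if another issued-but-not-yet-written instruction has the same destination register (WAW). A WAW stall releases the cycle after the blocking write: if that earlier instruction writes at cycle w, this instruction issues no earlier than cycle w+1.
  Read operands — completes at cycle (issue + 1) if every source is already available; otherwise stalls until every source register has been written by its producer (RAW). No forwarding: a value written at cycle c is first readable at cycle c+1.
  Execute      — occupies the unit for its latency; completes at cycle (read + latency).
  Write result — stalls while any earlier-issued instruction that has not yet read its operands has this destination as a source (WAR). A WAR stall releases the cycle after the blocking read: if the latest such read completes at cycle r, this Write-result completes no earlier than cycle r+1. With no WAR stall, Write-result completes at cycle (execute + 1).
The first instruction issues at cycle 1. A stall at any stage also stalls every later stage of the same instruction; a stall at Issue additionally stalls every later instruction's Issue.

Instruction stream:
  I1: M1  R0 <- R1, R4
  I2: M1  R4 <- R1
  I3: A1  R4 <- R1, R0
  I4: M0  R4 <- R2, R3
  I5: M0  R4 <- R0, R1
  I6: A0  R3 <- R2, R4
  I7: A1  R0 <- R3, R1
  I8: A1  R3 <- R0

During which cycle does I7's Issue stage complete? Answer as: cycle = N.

t=1  I1 dispatched to M1
t=2  I1 operands ready
t=7  I1 complete
t=8  R0←I1
t=9  I2 dispatched to M1
t=10  I2 operands ready
t=15  I2 complete
t=16  R4←I2
t=17  I3 dispatched to A1
t=18  I3 operands ready
t=20  I3 complete
t=21  R4←I3
t=22  I4 dispatched to M0
t=23  I4 operands ready
t=28  I4 complete
t=29  R4←I4
t=30  I5 dispatched to M0
t=31  I5 operands ready; I6 dispatched to A0
t=32  I7 dispatched to A1
t=36  I5 complete
t=37  R4←I5
t=38  I6 operands ready
t=39  I6 complete
t=40  R3←I6
t=41  I7 operands ready
t=43  I7 complete
t=44  R0←I7
t=45  I8 dispatched to A1
t=46  I8 operands ready
t=48  I8 complete
t=49  R3←I8

cycle = 32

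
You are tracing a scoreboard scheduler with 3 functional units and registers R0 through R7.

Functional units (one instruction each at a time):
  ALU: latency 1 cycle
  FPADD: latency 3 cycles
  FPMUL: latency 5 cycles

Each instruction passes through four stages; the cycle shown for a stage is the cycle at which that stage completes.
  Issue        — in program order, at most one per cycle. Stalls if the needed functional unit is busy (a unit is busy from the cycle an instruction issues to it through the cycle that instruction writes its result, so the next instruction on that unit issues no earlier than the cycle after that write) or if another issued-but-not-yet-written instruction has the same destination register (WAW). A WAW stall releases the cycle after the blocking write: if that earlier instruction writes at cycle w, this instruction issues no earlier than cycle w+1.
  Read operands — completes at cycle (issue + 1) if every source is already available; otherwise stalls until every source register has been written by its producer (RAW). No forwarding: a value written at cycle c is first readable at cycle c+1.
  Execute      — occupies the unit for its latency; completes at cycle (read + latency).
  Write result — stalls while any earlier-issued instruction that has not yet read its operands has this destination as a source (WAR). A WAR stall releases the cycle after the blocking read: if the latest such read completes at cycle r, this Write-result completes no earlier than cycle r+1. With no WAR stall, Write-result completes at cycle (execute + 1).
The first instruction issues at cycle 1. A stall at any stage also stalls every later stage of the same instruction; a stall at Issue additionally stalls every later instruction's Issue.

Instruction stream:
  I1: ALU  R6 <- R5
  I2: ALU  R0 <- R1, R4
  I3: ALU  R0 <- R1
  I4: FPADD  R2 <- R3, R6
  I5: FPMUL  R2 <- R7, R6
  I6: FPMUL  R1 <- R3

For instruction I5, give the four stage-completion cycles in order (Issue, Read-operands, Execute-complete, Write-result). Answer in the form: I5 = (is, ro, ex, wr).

I5 = (16, 17, 22, 23)

cycle 1: issue I1 (ALU)
cycle 2: I1 read-ops
cycle 3: I1 finished on ALU
cycle 4: I1→R6
cycle 5: issue I2 (ALU)
cycle 6: I2 read-ops
cycle 7: I2 finished on ALU
cycle 8: I2→R0
cycle 9: issue I3 (ALU)
cycle 10: I3 read-ops, issue I4 (FPADD)
cycle 11: I3 finished on ALU, I4 read-ops
cycle 12: I3→R0
cycle 14: I4 finished on FPADD
cycle 15: I4→R2
cycle 16: issue I5 (FPMUL)
cycle 17: I5 read-ops
cycle 22: I5 finished on FPMUL
cycle 23: I5→R2
cycle 24: issue I6 (FPMUL)
cycle 25: I6 read-ops
cycle 30: I6 finished on FPMUL
cycle 31: I6→R1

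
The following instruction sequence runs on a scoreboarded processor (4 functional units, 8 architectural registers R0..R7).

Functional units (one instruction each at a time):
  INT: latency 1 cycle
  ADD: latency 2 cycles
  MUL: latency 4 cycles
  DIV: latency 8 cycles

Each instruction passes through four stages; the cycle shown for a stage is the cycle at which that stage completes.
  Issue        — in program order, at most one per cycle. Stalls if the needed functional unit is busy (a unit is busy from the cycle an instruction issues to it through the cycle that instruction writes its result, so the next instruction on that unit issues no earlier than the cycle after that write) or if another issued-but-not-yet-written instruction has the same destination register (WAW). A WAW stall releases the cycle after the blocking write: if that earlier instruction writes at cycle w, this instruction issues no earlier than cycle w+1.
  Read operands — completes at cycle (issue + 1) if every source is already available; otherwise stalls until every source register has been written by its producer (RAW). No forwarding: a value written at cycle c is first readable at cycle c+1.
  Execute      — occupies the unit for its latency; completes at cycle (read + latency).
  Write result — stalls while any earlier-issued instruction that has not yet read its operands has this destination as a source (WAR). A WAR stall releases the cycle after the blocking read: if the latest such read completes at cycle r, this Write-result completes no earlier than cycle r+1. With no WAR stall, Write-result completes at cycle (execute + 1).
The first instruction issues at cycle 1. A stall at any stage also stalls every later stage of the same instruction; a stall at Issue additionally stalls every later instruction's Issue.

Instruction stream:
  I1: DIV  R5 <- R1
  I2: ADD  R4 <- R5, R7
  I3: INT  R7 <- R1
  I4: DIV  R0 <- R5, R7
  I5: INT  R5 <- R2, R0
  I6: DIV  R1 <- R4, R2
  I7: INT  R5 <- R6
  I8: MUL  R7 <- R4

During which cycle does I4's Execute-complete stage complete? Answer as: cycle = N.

cycle = 22

[I1] 1/2/10/11
[I2] 2/12/14/15  (RAW R5: wait I1 write@11)
[I3] 3/4/5/13  (WAR R7: wait I2 read@12)
[I4] 12/14/22/23  (struct: DIV busy until I1 writes@11; RAW R7: wait I3 write@13)
[I5] 14/24/25/26  (struct: INT busy until I3 writes@13; RAW R0: wait I4 write@23)
[I6] 24/25/33/34  (struct: DIV busy until I4 writes@23)
[I7] 27/28/29/30  (struct: INT busy until I5 writes@26)
[I8] 28/29/33/34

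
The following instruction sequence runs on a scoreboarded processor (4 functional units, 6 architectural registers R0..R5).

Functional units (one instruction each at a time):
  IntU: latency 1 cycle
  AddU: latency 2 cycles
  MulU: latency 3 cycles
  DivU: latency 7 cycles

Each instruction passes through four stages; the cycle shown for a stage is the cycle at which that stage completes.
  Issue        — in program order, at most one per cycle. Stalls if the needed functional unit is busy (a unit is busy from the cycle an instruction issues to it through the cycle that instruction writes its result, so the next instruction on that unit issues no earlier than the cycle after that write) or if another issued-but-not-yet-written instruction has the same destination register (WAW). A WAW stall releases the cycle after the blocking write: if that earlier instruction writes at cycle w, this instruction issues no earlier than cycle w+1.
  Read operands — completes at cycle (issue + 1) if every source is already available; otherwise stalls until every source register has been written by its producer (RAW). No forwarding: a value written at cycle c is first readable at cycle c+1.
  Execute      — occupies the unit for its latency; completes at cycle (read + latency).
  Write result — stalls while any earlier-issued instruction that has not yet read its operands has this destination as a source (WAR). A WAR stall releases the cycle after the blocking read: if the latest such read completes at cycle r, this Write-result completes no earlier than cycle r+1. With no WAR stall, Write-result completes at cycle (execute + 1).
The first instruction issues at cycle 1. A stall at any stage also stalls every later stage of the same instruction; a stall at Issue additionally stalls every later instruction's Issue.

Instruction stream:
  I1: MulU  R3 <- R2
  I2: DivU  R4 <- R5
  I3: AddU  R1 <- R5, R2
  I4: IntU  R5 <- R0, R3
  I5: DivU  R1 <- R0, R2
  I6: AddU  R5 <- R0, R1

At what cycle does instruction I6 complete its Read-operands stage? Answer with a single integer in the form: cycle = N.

c1: I1 issues→MulU
c2: I1 reads, I2 issues→DivU
c3: I2 reads, I3 issues→AddU
c4: I3 reads, I4 issues→IntU
c5: I1 exec-done
c6: I1 writes R3, I3 exec-done
c7: I3 writes R1, I4 reads
c8: I4 exec-done
c9: I4 writes R5
c10: I2 exec-done
c11: I2 writes R4
c12: I5 issues→DivU
c13: I5 reads, I6 issues→AddU
c20: I5 exec-done
c21: I5 writes R1
c22: I6 reads
c24: I6 exec-done
c25: I6 writes R5

cycle = 22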